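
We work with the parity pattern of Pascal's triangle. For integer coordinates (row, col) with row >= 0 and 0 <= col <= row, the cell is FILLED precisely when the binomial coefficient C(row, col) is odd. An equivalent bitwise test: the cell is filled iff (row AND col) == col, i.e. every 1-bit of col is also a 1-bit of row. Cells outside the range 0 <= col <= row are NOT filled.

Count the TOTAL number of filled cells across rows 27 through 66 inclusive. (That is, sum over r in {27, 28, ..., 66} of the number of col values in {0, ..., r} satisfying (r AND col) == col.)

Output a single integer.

Answer: 584

Derivation:
r27=11011 pc4: +16 =16
r28=11100 pc3: +8 =24
r29=11101 pc4: +16 =40
r30=11110 pc4: +16 =56
r31=11111 pc5: +32 =88
r32=100000 pc1: +2 =90
r33=100001 pc2: +4 =94
r34=100010 pc2: +4 =98
r35=100011 pc3: +8 =106
r36=100100 pc2: +4 =110
r37=100101 pc3: +8 =118
r38=100110 pc3: +8 =126
r39=100111 pc4: +16 =142
r40=101000 pc2: +4 =146
r41=101001 pc3: +8 =154
r42=101010 pc3: +8 =162
r43=101011 pc4: +16 =178
r44=101100 pc3: +8 =186
r45=101101 pc4: +16 =202
r46=101110 pc4: +16 =218
r47=101111 pc5: +32 =250
r48=110000 pc2: +4 =254
r49=110001 pc3: +8 =262
r50=110010 pc3: +8 =270
r51=110011 pc4: +16 =286
r52=110100 pc3: +8 =294
r53=110101 pc4: +16 =310
r54=110110 pc4: +16 =326
r55=110111 pc5: +32 =358
r56=111000 pc3: +8 =366
r57=111001 pc4: +16 =382
r58=111010 pc4: +16 =398
r59=111011 pc5: +32 =430
r60=111100 pc4: +16 =446
r61=111101 pc5: +32 =478
r62=111110 pc5: +32 =510
r63=111111 pc6: +64 =574
r64=1000000 pc1: +2 =576
r65=1000001 pc2: +4 =580
r66=1000010 pc2: +4 =584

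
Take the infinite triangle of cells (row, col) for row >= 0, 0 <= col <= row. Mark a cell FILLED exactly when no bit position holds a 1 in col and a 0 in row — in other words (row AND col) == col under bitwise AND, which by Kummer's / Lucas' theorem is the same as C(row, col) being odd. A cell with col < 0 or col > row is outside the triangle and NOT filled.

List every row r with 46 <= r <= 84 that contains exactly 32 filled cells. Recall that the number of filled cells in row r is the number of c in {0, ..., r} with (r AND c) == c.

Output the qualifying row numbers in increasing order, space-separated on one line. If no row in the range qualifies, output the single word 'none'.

Row r has 2^popcount(r) filled cells, so we need popcount(r) = log2(32) = 5.
Scan r = 46..84 and keep those with exactly 5 one-bits:
r=46=101110 popcount=4 -> skip
r=47=101111 popcount=5 -> KEEP
r=48=110000 popcount=2 -> skip
r=49=110001 popcount=3 -> skip
r=50=110010 popcount=3 -> skip
r=51=110011 popcount=4 -> skip
r=52=110100 popcount=3 -> skip
r=53=110101 popcount=4 -> skip
r=54=110110 popcount=4 -> skip
r=55=110111 popcount=5 -> KEEP
r=56=111000 popcount=3 -> skip
r=57=111001 popcount=4 -> skip
r=58=111010 popcount=4 -> skip
r=59=111011 popcount=5 -> KEEP
r=60=111100 popcount=4 -> skip
r=61=111101 popcount=5 -> KEEP
r=62=111110 popcount=5 -> KEEP
r=63=111111 popcount=6 -> skip
r=64=1000000 popcount=1 -> skip
r=65=1000001 popcount=2 -> skip
r=66=1000010 popcount=2 -> skip
r=67=1000011 popcount=3 -> skip
r=68=1000100 popcount=2 -> skip
r=69=1000101 popcount=3 -> skip
r=70=1000110 popcount=3 -> skip
r=71=1000111 popcount=4 -> skip
r=72=1001000 popcount=2 -> skip
r=73=1001001 popcount=3 -> skip
r=74=1001010 popcount=3 -> skip
r=75=1001011 popcount=4 -> skip
r=76=1001100 popcount=3 -> skip
r=77=1001101 popcount=4 -> skip
r=78=1001110 popcount=4 -> skip
r=79=1001111 popcount=5 -> KEEP
r=80=1010000 popcount=2 -> skip
r=81=1010001 popcount=3 -> skip
r=82=1010010 popcount=3 -> skip
r=83=1010011 popcount=4 -> skip
r=84=1010100 popcount=3 -> skip
Kept rows: 47 55 59 61 62 79

Answer: 47 55 59 61 62 79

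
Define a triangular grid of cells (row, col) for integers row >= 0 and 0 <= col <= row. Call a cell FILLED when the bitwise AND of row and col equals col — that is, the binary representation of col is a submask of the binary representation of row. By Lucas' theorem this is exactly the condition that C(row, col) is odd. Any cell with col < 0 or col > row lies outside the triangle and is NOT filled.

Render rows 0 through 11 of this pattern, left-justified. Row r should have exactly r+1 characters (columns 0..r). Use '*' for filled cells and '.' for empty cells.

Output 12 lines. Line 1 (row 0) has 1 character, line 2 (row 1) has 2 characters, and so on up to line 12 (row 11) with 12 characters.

r0=0: *
r1=1: **
r2=10: *.*
r3=11: ****
r4=100: *...*
r5=101: **..**
r6=110: *.*.*.*
r7=111: ********
r8=1000: *.......*
r9=1001: **......**
r10=1010: *.*.....*.*
r11=1011: ****....****

Answer: *
**
*.*
****
*...*
**..**
*.*.*.*
********
*.......*
**......**
*.*.....*.*
****....****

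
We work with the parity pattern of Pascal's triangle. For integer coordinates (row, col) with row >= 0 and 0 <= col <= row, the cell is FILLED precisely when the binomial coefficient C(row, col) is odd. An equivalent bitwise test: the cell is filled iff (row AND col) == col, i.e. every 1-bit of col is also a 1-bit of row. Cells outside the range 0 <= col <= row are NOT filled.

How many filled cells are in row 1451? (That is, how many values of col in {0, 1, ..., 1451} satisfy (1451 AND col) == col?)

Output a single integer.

Answer: 128

Derivation:
1451 in binary = 10110101011
popcount(1451) = number of 1-bits in 10110101011 = 7
A col c satisfies (1451 AND c) == c iff every set bit of c is also set in 1451; each of the 7 set bits of 1451 can independently be on or off in c.
count = 2^7 = 128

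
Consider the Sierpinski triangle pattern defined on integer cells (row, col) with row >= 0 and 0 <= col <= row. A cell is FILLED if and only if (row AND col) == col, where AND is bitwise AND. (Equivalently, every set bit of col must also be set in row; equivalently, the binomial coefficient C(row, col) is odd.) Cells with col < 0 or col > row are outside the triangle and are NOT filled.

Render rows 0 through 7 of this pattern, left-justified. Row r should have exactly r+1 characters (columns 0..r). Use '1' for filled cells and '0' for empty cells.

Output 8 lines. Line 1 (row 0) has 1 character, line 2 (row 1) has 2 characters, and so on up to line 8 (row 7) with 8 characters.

Answer: 1
11
101
1111
10001
110011
1010101
11111111

Derivation:
r0=0: 1
r1=1: 11
r2=10: 101
r3=11: 1111
r4=100: 10001
r5=101: 110011
r6=110: 1010101
r7=111: 11111111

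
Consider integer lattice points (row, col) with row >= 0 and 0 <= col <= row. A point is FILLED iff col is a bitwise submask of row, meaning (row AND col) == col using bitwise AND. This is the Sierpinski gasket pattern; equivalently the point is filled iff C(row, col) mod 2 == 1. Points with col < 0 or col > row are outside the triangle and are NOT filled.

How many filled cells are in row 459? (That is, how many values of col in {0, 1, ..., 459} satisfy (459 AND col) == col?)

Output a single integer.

459 in binary = 111001011
popcount(459) = number of 1-bits in 111001011 = 6
A col c satisfies (459 AND c) == c iff every set bit of c is also set in 459; each of the 6 set bits of 459 can independently be on or off in c.
count = 2^6 = 64

Answer: 64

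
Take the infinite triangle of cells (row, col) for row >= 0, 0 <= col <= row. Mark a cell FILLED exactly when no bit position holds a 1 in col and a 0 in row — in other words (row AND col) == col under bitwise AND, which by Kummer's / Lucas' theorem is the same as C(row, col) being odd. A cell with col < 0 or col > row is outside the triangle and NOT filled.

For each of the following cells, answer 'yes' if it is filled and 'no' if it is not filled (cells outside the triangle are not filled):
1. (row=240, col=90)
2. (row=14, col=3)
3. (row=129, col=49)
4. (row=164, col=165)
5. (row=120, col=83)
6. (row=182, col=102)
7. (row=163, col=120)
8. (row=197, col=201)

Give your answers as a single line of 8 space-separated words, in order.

Answer: no no no no no no no no

Derivation:
(240,90): row=0b11110000, col=0b1011010, row AND col = 0b1010000 = 80; 80 != 90 -> empty
(14,3): row=0b1110, col=0b11, row AND col = 0b10 = 2; 2 != 3 -> empty
(129,49): row=0b10000001, col=0b110001, row AND col = 0b1 = 1; 1 != 49 -> empty
(164,165): col outside [0, 164] -> not filled
(120,83): row=0b1111000, col=0b1010011, row AND col = 0b1010000 = 80; 80 != 83 -> empty
(182,102): row=0b10110110, col=0b1100110, row AND col = 0b100110 = 38; 38 != 102 -> empty
(163,120): row=0b10100011, col=0b1111000, row AND col = 0b100000 = 32; 32 != 120 -> empty
(197,201): col outside [0, 197] -> not filled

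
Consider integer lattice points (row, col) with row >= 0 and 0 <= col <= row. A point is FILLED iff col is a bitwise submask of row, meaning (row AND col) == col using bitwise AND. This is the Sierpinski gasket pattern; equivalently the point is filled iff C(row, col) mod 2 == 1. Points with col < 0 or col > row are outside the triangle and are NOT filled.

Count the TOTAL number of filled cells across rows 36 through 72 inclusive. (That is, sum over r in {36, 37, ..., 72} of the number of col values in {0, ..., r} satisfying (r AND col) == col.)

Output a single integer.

r36=100100 pc2: +4 =4
r37=100101 pc3: +8 =12
r38=100110 pc3: +8 =20
r39=100111 pc4: +16 =36
r40=101000 pc2: +4 =40
r41=101001 pc3: +8 =48
r42=101010 pc3: +8 =56
r43=101011 pc4: +16 =72
r44=101100 pc3: +8 =80
r45=101101 pc4: +16 =96
r46=101110 pc4: +16 =112
r47=101111 pc5: +32 =144
r48=110000 pc2: +4 =148
r49=110001 pc3: +8 =156
r50=110010 pc3: +8 =164
r51=110011 pc4: +16 =180
r52=110100 pc3: +8 =188
r53=110101 pc4: +16 =204
r54=110110 pc4: +16 =220
r55=110111 pc5: +32 =252
r56=111000 pc3: +8 =260
r57=111001 pc4: +16 =276
r58=111010 pc4: +16 =292
r59=111011 pc5: +32 =324
r60=111100 pc4: +16 =340
r61=111101 pc5: +32 =372
r62=111110 pc5: +32 =404
r63=111111 pc6: +64 =468
r64=1000000 pc1: +2 =470
r65=1000001 pc2: +4 =474
r66=1000010 pc2: +4 =478
r67=1000011 pc3: +8 =486
r68=1000100 pc2: +4 =490
r69=1000101 pc3: +8 =498
r70=1000110 pc3: +8 =506
r71=1000111 pc4: +16 =522
r72=1001000 pc2: +4 =526

Answer: 526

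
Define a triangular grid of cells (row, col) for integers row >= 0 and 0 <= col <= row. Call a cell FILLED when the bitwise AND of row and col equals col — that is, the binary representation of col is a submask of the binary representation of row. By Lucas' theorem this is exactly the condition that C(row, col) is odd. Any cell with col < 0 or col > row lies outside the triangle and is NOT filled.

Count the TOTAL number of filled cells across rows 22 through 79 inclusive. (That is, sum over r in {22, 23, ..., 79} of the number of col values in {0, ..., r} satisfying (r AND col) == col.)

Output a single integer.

Answer: 780

Derivation:
r22=10110 pc3: +8 =8
r23=10111 pc4: +16 =24
r24=11000 pc2: +4 =28
r25=11001 pc3: +8 =36
r26=11010 pc3: +8 =44
r27=11011 pc4: +16 =60
r28=11100 pc3: +8 =68
r29=11101 pc4: +16 =84
r30=11110 pc4: +16 =100
r31=11111 pc5: +32 =132
r32=100000 pc1: +2 =134
r33=100001 pc2: +4 =138
r34=100010 pc2: +4 =142
r35=100011 pc3: +8 =150
r36=100100 pc2: +4 =154
r37=100101 pc3: +8 =162
r38=100110 pc3: +8 =170
r39=100111 pc4: +16 =186
r40=101000 pc2: +4 =190
r41=101001 pc3: +8 =198
r42=101010 pc3: +8 =206
r43=101011 pc4: +16 =222
r44=101100 pc3: +8 =230
r45=101101 pc4: +16 =246
r46=101110 pc4: +16 =262
r47=101111 pc5: +32 =294
r48=110000 pc2: +4 =298
r49=110001 pc3: +8 =306
r50=110010 pc3: +8 =314
r51=110011 pc4: +16 =330
r52=110100 pc3: +8 =338
r53=110101 pc4: +16 =354
r54=110110 pc4: +16 =370
r55=110111 pc5: +32 =402
r56=111000 pc3: +8 =410
r57=111001 pc4: +16 =426
r58=111010 pc4: +16 =442
r59=111011 pc5: +32 =474
r60=111100 pc4: +16 =490
r61=111101 pc5: +32 =522
r62=111110 pc5: +32 =554
r63=111111 pc6: +64 =618
r64=1000000 pc1: +2 =620
r65=1000001 pc2: +4 =624
r66=1000010 pc2: +4 =628
r67=1000011 pc3: +8 =636
r68=1000100 pc2: +4 =640
r69=1000101 pc3: +8 =648
r70=1000110 pc3: +8 =656
r71=1000111 pc4: +16 =672
r72=1001000 pc2: +4 =676
r73=1001001 pc3: +8 =684
r74=1001010 pc3: +8 =692
r75=1001011 pc4: +16 =708
r76=1001100 pc3: +8 =716
r77=1001101 pc4: +16 =732
r78=1001110 pc4: +16 =748
r79=1001111 pc5: +32 =780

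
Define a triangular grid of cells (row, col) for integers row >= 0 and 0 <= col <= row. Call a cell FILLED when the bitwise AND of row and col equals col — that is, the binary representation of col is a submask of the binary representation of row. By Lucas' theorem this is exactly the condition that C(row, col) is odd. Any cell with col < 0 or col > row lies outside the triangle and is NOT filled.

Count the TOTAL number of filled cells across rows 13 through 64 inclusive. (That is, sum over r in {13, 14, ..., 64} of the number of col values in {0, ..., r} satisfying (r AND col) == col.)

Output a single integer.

r13=1101 pc3: +8 =8
r14=1110 pc3: +8 =16
r15=1111 pc4: +16 =32
r16=10000 pc1: +2 =34
r17=10001 pc2: +4 =38
r18=10010 pc2: +4 =42
r19=10011 pc3: +8 =50
r20=10100 pc2: +4 =54
r21=10101 pc3: +8 =62
r22=10110 pc3: +8 =70
r23=10111 pc4: +16 =86
r24=11000 pc2: +4 =90
r25=11001 pc3: +8 =98
r26=11010 pc3: +8 =106
r27=11011 pc4: +16 =122
r28=11100 pc3: +8 =130
r29=11101 pc4: +16 =146
r30=11110 pc4: +16 =162
r31=11111 pc5: +32 =194
r32=100000 pc1: +2 =196
r33=100001 pc2: +4 =200
r34=100010 pc2: +4 =204
r35=100011 pc3: +8 =212
r36=100100 pc2: +4 =216
r37=100101 pc3: +8 =224
r38=100110 pc3: +8 =232
r39=100111 pc4: +16 =248
r40=101000 pc2: +4 =252
r41=101001 pc3: +8 =260
r42=101010 pc3: +8 =268
r43=101011 pc4: +16 =284
r44=101100 pc3: +8 =292
r45=101101 pc4: +16 =308
r46=101110 pc4: +16 =324
r47=101111 pc5: +32 =356
r48=110000 pc2: +4 =360
r49=110001 pc3: +8 =368
r50=110010 pc3: +8 =376
r51=110011 pc4: +16 =392
r52=110100 pc3: +8 =400
r53=110101 pc4: +16 =416
r54=110110 pc4: +16 =432
r55=110111 pc5: +32 =464
r56=111000 pc3: +8 =472
r57=111001 pc4: +16 =488
r58=111010 pc4: +16 =504
r59=111011 pc5: +32 =536
r60=111100 pc4: +16 =552
r61=111101 pc5: +32 =584
r62=111110 pc5: +32 =616
r63=111111 pc6: +64 =680
r64=1000000 pc1: +2 =682

Answer: 682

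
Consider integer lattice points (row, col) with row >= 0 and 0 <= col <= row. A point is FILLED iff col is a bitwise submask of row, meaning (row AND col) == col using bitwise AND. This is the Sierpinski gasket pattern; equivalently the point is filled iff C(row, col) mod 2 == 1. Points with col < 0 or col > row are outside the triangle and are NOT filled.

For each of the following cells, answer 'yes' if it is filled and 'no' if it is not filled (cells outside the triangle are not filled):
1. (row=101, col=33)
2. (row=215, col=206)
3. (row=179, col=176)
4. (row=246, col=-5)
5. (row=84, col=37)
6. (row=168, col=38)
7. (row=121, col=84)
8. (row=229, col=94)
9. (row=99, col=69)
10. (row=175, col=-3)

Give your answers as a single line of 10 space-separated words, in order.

Answer: yes no yes no no no no no no no

Derivation:
(101,33): row=0b1100101, col=0b100001, row AND col = 0b100001 = 33; 33 == 33 -> filled
(215,206): row=0b11010111, col=0b11001110, row AND col = 0b11000110 = 198; 198 != 206 -> empty
(179,176): row=0b10110011, col=0b10110000, row AND col = 0b10110000 = 176; 176 == 176 -> filled
(246,-5): col outside [0, 246] -> not filled
(84,37): row=0b1010100, col=0b100101, row AND col = 0b100 = 4; 4 != 37 -> empty
(168,38): row=0b10101000, col=0b100110, row AND col = 0b100000 = 32; 32 != 38 -> empty
(121,84): row=0b1111001, col=0b1010100, row AND col = 0b1010000 = 80; 80 != 84 -> empty
(229,94): row=0b11100101, col=0b1011110, row AND col = 0b1000100 = 68; 68 != 94 -> empty
(99,69): row=0b1100011, col=0b1000101, row AND col = 0b1000001 = 65; 65 != 69 -> empty
(175,-3): col outside [0, 175] -> not filled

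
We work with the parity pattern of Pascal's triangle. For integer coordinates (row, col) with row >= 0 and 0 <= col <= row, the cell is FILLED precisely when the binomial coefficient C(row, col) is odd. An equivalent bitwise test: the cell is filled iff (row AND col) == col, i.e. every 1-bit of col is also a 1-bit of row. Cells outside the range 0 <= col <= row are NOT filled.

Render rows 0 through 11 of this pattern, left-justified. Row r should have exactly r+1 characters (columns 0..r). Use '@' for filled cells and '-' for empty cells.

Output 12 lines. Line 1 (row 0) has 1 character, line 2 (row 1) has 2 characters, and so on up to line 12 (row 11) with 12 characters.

r0=0: @
r1=1: @@
r2=10: @-@
r3=11: @@@@
r4=100: @---@
r5=101: @@--@@
r6=110: @-@-@-@
r7=111: @@@@@@@@
r8=1000: @-------@
r9=1001: @@------@@
r10=1010: @-@-----@-@
r11=1011: @@@@----@@@@

Answer: @
@@
@-@
@@@@
@---@
@@--@@
@-@-@-@
@@@@@@@@
@-------@
@@------@@
@-@-----@-@
@@@@----@@@@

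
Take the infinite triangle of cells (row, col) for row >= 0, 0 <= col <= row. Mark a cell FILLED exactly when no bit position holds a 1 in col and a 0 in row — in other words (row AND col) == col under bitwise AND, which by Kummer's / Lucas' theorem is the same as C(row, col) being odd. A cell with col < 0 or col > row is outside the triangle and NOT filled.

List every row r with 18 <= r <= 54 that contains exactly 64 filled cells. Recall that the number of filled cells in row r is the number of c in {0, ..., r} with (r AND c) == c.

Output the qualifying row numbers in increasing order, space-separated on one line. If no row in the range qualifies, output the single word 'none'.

Row r has 2^popcount(r) filled cells, so we need popcount(r) = log2(64) = 6.
Scan r = 18..54 and keep those with exactly 6 one-bits:
r=18=10010 popcount=2 -> skip
r=19=10011 popcount=3 -> skip
r=20=10100 popcount=2 -> skip
r=21=10101 popcount=3 -> skip
r=22=10110 popcount=3 -> skip
r=23=10111 popcount=4 -> skip
r=24=11000 popcount=2 -> skip
r=25=11001 popcount=3 -> skip
r=26=11010 popcount=3 -> skip
r=27=11011 popcount=4 -> skip
r=28=11100 popcount=3 -> skip
r=29=11101 popcount=4 -> skip
r=30=11110 popcount=4 -> skip
r=31=11111 popcount=5 -> skip
r=32=100000 popcount=1 -> skip
r=33=100001 popcount=2 -> skip
r=34=100010 popcount=2 -> skip
r=35=100011 popcount=3 -> skip
r=36=100100 popcount=2 -> skip
r=37=100101 popcount=3 -> skip
r=38=100110 popcount=3 -> skip
r=39=100111 popcount=4 -> skip
r=40=101000 popcount=2 -> skip
r=41=101001 popcount=3 -> skip
r=42=101010 popcount=3 -> skip
r=43=101011 popcount=4 -> skip
r=44=101100 popcount=3 -> skip
r=45=101101 popcount=4 -> skip
r=46=101110 popcount=4 -> skip
r=47=101111 popcount=5 -> skip
r=48=110000 popcount=2 -> skip
r=49=110001 popcount=3 -> skip
r=50=110010 popcount=3 -> skip
r=51=110011 popcount=4 -> skip
r=52=110100 popcount=3 -> skip
r=53=110101 popcount=4 -> skip
r=54=110110 popcount=4 -> skip
Kept rows: none

Answer: none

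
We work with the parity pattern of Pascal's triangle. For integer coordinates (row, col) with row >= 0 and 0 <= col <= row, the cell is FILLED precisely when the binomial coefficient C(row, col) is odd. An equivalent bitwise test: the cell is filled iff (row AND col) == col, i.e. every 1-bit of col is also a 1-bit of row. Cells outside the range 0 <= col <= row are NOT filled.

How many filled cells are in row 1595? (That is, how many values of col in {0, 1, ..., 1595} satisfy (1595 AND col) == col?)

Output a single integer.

1595 in binary = 11000111011
popcount(1595) = number of 1-bits in 11000111011 = 7
A col c satisfies (1595 AND c) == c iff every set bit of c is also set in 1595; each of the 7 set bits of 1595 can independently be on or off in c.
count = 2^7 = 128

Answer: 128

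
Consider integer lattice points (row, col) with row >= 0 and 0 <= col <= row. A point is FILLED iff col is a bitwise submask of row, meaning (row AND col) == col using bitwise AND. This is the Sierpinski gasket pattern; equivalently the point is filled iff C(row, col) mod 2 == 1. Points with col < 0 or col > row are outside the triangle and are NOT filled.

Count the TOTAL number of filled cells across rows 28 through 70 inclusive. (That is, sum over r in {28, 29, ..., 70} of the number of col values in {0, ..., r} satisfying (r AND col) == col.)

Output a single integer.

r28=11100 pc3: +8 =8
r29=11101 pc4: +16 =24
r30=11110 pc4: +16 =40
r31=11111 pc5: +32 =72
r32=100000 pc1: +2 =74
r33=100001 pc2: +4 =78
r34=100010 pc2: +4 =82
r35=100011 pc3: +8 =90
r36=100100 pc2: +4 =94
r37=100101 pc3: +8 =102
r38=100110 pc3: +8 =110
r39=100111 pc4: +16 =126
r40=101000 pc2: +4 =130
r41=101001 pc3: +8 =138
r42=101010 pc3: +8 =146
r43=101011 pc4: +16 =162
r44=101100 pc3: +8 =170
r45=101101 pc4: +16 =186
r46=101110 pc4: +16 =202
r47=101111 pc5: +32 =234
r48=110000 pc2: +4 =238
r49=110001 pc3: +8 =246
r50=110010 pc3: +8 =254
r51=110011 pc4: +16 =270
r52=110100 pc3: +8 =278
r53=110101 pc4: +16 =294
r54=110110 pc4: +16 =310
r55=110111 pc5: +32 =342
r56=111000 pc3: +8 =350
r57=111001 pc4: +16 =366
r58=111010 pc4: +16 =382
r59=111011 pc5: +32 =414
r60=111100 pc4: +16 =430
r61=111101 pc5: +32 =462
r62=111110 pc5: +32 =494
r63=111111 pc6: +64 =558
r64=1000000 pc1: +2 =560
r65=1000001 pc2: +4 =564
r66=1000010 pc2: +4 =568
r67=1000011 pc3: +8 =576
r68=1000100 pc2: +4 =580
r69=1000101 pc3: +8 =588
r70=1000110 pc3: +8 =596

Answer: 596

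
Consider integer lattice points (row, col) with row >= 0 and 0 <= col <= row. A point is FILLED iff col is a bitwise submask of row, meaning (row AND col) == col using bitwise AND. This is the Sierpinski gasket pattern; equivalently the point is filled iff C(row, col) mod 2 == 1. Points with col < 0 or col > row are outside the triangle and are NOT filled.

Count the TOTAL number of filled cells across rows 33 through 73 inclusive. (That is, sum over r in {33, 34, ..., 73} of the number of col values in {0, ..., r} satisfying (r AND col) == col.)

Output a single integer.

r33=100001 pc2: +4 =4
r34=100010 pc2: +4 =8
r35=100011 pc3: +8 =16
r36=100100 pc2: +4 =20
r37=100101 pc3: +8 =28
r38=100110 pc3: +8 =36
r39=100111 pc4: +16 =52
r40=101000 pc2: +4 =56
r41=101001 pc3: +8 =64
r42=101010 pc3: +8 =72
r43=101011 pc4: +16 =88
r44=101100 pc3: +8 =96
r45=101101 pc4: +16 =112
r46=101110 pc4: +16 =128
r47=101111 pc5: +32 =160
r48=110000 pc2: +4 =164
r49=110001 pc3: +8 =172
r50=110010 pc3: +8 =180
r51=110011 pc4: +16 =196
r52=110100 pc3: +8 =204
r53=110101 pc4: +16 =220
r54=110110 pc4: +16 =236
r55=110111 pc5: +32 =268
r56=111000 pc3: +8 =276
r57=111001 pc4: +16 =292
r58=111010 pc4: +16 =308
r59=111011 pc5: +32 =340
r60=111100 pc4: +16 =356
r61=111101 pc5: +32 =388
r62=111110 pc5: +32 =420
r63=111111 pc6: +64 =484
r64=1000000 pc1: +2 =486
r65=1000001 pc2: +4 =490
r66=1000010 pc2: +4 =494
r67=1000011 pc3: +8 =502
r68=1000100 pc2: +4 =506
r69=1000101 pc3: +8 =514
r70=1000110 pc3: +8 =522
r71=1000111 pc4: +16 =538
r72=1001000 pc2: +4 =542
r73=1001001 pc3: +8 =550

Answer: 550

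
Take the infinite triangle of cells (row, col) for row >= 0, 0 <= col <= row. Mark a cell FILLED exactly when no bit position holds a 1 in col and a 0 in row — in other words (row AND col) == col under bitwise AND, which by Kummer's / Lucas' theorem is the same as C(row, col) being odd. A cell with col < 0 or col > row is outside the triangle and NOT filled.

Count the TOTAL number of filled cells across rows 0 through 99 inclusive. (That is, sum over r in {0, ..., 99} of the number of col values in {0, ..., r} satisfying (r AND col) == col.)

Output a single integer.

r0=0 pc0: +1 =1
r1=1 pc1: +2 =3
r2=10 pc1: +2 =5
r3=11 pc2: +4 =9
r4=100 pc1: +2 =11
r5=101 pc2: +4 =15
r6=110 pc2: +4 =19
r7=111 pc3: +8 =27
r8=1000 pc1: +2 =29
r9=1001 pc2: +4 =33
r10=1010 pc2: +4 =37
r11=1011 pc3: +8 =45
r12=1100 pc2: +4 =49
r13=1101 pc3: +8 =57
r14=1110 pc3: +8 =65
r15=1111 pc4: +16 =81
r16=10000 pc1: +2 =83
r17=10001 pc2: +4 =87
r18=10010 pc2: +4 =91
r19=10011 pc3: +8 =99
r20=10100 pc2: +4 =103
r21=10101 pc3: +8 =111
r22=10110 pc3: +8 =119
r23=10111 pc4: +16 =135
r24=11000 pc2: +4 =139
r25=11001 pc3: +8 =147
r26=11010 pc3: +8 =155
r27=11011 pc4: +16 =171
r28=11100 pc3: +8 =179
r29=11101 pc4: +16 =195
r30=11110 pc4: +16 =211
r31=11111 pc5: +32 =243
r32=100000 pc1: +2 =245
r33=100001 pc2: +4 =249
r34=100010 pc2: +4 =253
r35=100011 pc3: +8 =261
r36=100100 pc2: +4 =265
r37=100101 pc3: +8 =273
r38=100110 pc3: +8 =281
r39=100111 pc4: +16 =297
r40=101000 pc2: +4 =301
r41=101001 pc3: +8 =309
r42=101010 pc3: +8 =317
r43=101011 pc4: +16 =333
r44=101100 pc3: +8 =341
r45=101101 pc4: +16 =357
r46=101110 pc4: +16 =373
r47=101111 pc5: +32 =405
r48=110000 pc2: +4 =409
r49=110001 pc3: +8 =417
r50=110010 pc3: +8 =425
r51=110011 pc4: +16 =441
r52=110100 pc3: +8 =449
r53=110101 pc4: +16 =465
r54=110110 pc4: +16 =481
r55=110111 pc5: +32 =513
r56=111000 pc3: +8 =521
r57=111001 pc4: +16 =537
r58=111010 pc4: +16 =553
r59=111011 pc5: +32 =585
r60=111100 pc4: +16 =601
r61=111101 pc5: +32 =633
r62=111110 pc5: +32 =665
r63=111111 pc6: +64 =729
r64=1000000 pc1: +2 =731
r65=1000001 pc2: +4 =735
r66=1000010 pc2: +4 =739
r67=1000011 pc3: +8 =747
r68=1000100 pc2: +4 =751
r69=1000101 pc3: +8 =759
r70=1000110 pc3: +8 =767
r71=1000111 pc4: +16 =783
r72=1001000 pc2: +4 =787
r73=1001001 pc3: +8 =795
r74=1001010 pc3: +8 =803
r75=1001011 pc4: +16 =819
r76=1001100 pc3: +8 =827
r77=1001101 pc4: +16 =843
r78=1001110 pc4: +16 =859
r79=1001111 pc5: +32 =891
r80=1010000 pc2: +4 =895
r81=1010001 pc3: +8 =903
r82=1010010 pc3: +8 =911
r83=1010011 pc4: +16 =927
r84=1010100 pc3: +8 =935
r85=1010101 pc4: +16 =951
r86=1010110 pc4: +16 =967
r87=1010111 pc5: +32 =999
r88=1011000 pc3: +8 =1007
r89=1011001 pc4: +16 =1023
r90=1011010 pc4: +16 =1039
r91=1011011 pc5: +32 =1071
r92=1011100 pc4: +16 =1087
r93=1011101 pc5: +32 =1119
r94=1011110 pc5: +32 =1151
r95=1011111 pc6: +64 =1215
r96=1100000 pc2: +4 =1219
r97=1100001 pc3: +8 =1227
r98=1100010 pc3: +8 =1235
r99=1100011 pc4: +16 =1251

Answer: 1251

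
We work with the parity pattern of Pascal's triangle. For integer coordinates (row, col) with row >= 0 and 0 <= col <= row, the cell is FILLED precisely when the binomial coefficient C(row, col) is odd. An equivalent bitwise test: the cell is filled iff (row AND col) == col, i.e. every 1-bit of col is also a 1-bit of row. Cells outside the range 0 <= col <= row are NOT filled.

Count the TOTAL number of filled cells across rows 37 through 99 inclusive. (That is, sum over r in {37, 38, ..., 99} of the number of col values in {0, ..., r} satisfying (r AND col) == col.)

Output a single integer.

r37=100101 pc3: +8 =8
r38=100110 pc3: +8 =16
r39=100111 pc4: +16 =32
r40=101000 pc2: +4 =36
r41=101001 pc3: +8 =44
r42=101010 pc3: +8 =52
r43=101011 pc4: +16 =68
r44=101100 pc3: +8 =76
r45=101101 pc4: +16 =92
r46=101110 pc4: +16 =108
r47=101111 pc5: +32 =140
r48=110000 pc2: +4 =144
r49=110001 pc3: +8 =152
r50=110010 pc3: +8 =160
r51=110011 pc4: +16 =176
r52=110100 pc3: +8 =184
r53=110101 pc4: +16 =200
r54=110110 pc4: +16 =216
r55=110111 pc5: +32 =248
r56=111000 pc3: +8 =256
r57=111001 pc4: +16 =272
r58=111010 pc4: +16 =288
r59=111011 pc5: +32 =320
r60=111100 pc4: +16 =336
r61=111101 pc5: +32 =368
r62=111110 pc5: +32 =400
r63=111111 pc6: +64 =464
r64=1000000 pc1: +2 =466
r65=1000001 pc2: +4 =470
r66=1000010 pc2: +4 =474
r67=1000011 pc3: +8 =482
r68=1000100 pc2: +4 =486
r69=1000101 pc3: +8 =494
r70=1000110 pc3: +8 =502
r71=1000111 pc4: +16 =518
r72=1001000 pc2: +4 =522
r73=1001001 pc3: +8 =530
r74=1001010 pc3: +8 =538
r75=1001011 pc4: +16 =554
r76=1001100 pc3: +8 =562
r77=1001101 pc4: +16 =578
r78=1001110 pc4: +16 =594
r79=1001111 pc5: +32 =626
r80=1010000 pc2: +4 =630
r81=1010001 pc3: +8 =638
r82=1010010 pc3: +8 =646
r83=1010011 pc4: +16 =662
r84=1010100 pc3: +8 =670
r85=1010101 pc4: +16 =686
r86=1010110 pc4: +16 =702
r87=1010111 pc5: +32 =734
r88=1011000 pc3: +8 =742
r89=1011001 pc4: +16 =758
r90=1011010 pc4: +16 =774
r91=1011011 pc5: +32 =806
r92=1011100 pc4: +16 =822
r93=1011101 pc5: +32 =854
r94=1011110 pc5: +32 =886
r95=1011111 pc6: +64 =950
r96=1100000 pc2: +4 =954
r97=1100001 pc3: +8 =962
r98=1100010 pc3: +8 =970
r99=1100011 pc4: +16 =986

Answer: 986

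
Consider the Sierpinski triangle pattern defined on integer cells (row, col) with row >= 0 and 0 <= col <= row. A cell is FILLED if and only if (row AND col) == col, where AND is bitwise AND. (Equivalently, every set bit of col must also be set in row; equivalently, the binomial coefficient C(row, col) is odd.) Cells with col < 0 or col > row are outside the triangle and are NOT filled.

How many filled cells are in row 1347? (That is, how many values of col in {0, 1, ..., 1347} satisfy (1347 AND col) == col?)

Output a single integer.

1347 in binary = 10101000011
popcount(1347) = number of 1-bits in 10101000011 = 5
A col c satisfies (1347 AND c) == c iff every set bit of c is also set in 1347; each of the 5 set bits of 1347 can independently be on or off in c.
count = 2^5 = 32

Answer: 32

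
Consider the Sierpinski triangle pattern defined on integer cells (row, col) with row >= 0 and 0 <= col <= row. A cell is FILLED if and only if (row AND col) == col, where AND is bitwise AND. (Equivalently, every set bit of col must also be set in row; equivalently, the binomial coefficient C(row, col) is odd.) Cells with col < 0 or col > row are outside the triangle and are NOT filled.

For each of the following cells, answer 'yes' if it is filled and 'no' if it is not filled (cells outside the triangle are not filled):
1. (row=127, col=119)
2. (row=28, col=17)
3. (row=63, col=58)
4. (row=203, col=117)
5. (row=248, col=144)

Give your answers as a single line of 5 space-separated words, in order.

Answer: yes no yes no yes

Derivation:
(127,119): row=0b1111111, col=0b1110111, row AND col = 0b1110111 = 119; 119 == 119 -> filled
(28,17): row=0b11100, col=0b10001, row AND col = 0b10000 = 16; 16 != 17 -> empty
(63,58): row=0b111111, col=0b111010, row AND col = 0b111010 = 58; 58 == 58 -> filled
(203,117): row=0b11001011, col=0b1110101, row AND col = 0b1000001 = 65; 65 != 117 -> empty
(248,144): row=0b11111000, col=0b10010000, row AND col = 0b10010000 = 144; 144 == 144 -> filled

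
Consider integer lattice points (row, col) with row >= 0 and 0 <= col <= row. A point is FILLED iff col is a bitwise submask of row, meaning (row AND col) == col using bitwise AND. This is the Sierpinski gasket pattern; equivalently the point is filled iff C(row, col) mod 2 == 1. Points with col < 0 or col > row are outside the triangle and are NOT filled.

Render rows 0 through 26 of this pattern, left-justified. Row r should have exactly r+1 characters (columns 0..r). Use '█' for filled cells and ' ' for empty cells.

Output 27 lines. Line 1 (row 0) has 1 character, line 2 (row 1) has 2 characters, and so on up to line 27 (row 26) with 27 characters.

r0=0: █
r1=1: ██
r2=10: █ █
r3=11: ████
r4=100: █   █
r5=101: ██  ██
r6=110: █ █ █ █
r7=111: ████████
r8=1000: █       █
r9=1001: ██      ██
r10=1010: █ █     █ █
r11=1011: ████    ████
r12=1100: █   █   █   █
r13=1101: ██  ██  ██  ██
r14=1110: █ █ █ █ █ █ █ █
r15=1111: ████████████████
r16=10000: █               █
r17=10001: ██              ██
r18=10010: █ █             █ █
r19=10011: ████            ████
r20=10100: █   █           █   █
r21=10101: ██  ██          ██  ██
r22=10110: █ █ █ █         █ █ █ █
r23=10111: ████████        ████████
r24=11000: █       █       █       █
r25=11001: ██      ██      ██      ██
r26=11010: █ █     █ █     █ █     █ █

Answer: █
██
█ █
████
█   █
██  ██
█ █ █ █
████████
█       █
██      ██
█ █     █ █
████    ████
█   █   █   █
██  ██  ██  ██
█ █ █ █ █ █ █ █
████████████████
█               █
██              ██
█ █             █ █
████            ████
█   █           █   █
██  ██          ██  ██
█ █ █ █         █ █ █ █
████████        ████████
█       █       █       █
██      ██      ██      ██
█ █     █ █     █ █     █ █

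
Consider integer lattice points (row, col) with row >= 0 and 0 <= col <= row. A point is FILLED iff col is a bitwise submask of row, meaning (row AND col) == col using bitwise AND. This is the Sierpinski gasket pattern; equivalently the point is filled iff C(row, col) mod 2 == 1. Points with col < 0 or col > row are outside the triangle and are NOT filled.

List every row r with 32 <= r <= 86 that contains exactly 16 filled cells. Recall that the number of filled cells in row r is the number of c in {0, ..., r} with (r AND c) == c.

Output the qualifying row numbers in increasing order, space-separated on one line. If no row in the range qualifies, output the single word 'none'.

Row r has 2^popcount(r) filled cells, so we need popcount(r) = log2(16) = 4.
Scan r = 32..86 and keep those with exactly 4 one-bits:
r=32=100000 popcount=1 -> skip
r=33=100001 popcount=2 -> skip
r=34=100010 popcount=2 -> skip
r=35=100011 popcount=3 -> skip
r=36=100100 popcount=2 -> skip
r=37=100101 popcount=3 -> skip
r=38=100110 popcount=3 -> skip
r=39=100111 popcount=4 -> KEEP
r=40=101000 popcount=2 -> skip
r=41=101001 popcount=3 -> skip
r=42=101010 popcount=3 -> skip
r=43=101011 popcount=4 -> KEEP
r=44=101100 popcount=3 -> skip
r=45=101101 popcount=4 -> KEEP
r=46=101110 popcount=4 -> KEEP
r=47=101111 popcount=5 -> skip
r=48=110000 popcount=2 -> skip
r=49=110001 popcount=3 -> skip
r=50=110010 popcount=3 -> skip
r=51=110011 popcount=4 -> KEEP
r=52=110100 popcount=3 -> skip
r=53=110101 popcount=4 -> KEEP
r=54=110110 popcount=4 -> KEEP
r=55=110111 popcount=5 -> skip
r=56=111000 popcount=3 -> skip
r=57=111001 popcount=4 -> KEEP
r=58=111010 popcount=4 -> KEEP
r=59=111011 popcount=5 -> skip
r=60=111100 popcount=4 -> KEEP
r=61=111101 popcount=5 -> skip
r=62=111110 popcount=5 -> skip
r=63=111111 popcount=6 -> skip
r=64=1000000 popcount=1 -> skip
r=65=1000001 popcount=2 -> skip
r=66=1000010 popcount=2 -> skip
r=67=1000011 popcount=3 -> skip
r=68=1000100 popcount=2 -> skip
r=69=1000101 popcount=3 -> skip
r=70=1000110 popcount=3 -> skip
r=71=1000111 popcount=4 -> KEEP
r=72=1001000 popcount=2 -> skip
r=73=1001001 popcount=3 -> skip
r=74=1001010 popcount=3 -> skip
r=75=1001011 popcount=4 -> KEEP
r=76=1001100 popcount=3 -> skip
r=77=1001101 popcount=4 -> KEEP
r=78=1001110 popcount=4 -> KEEP
r=79=1001111 popcount=5 -> skip
r=80=1010000 popcount=2 -> skip
r=81=1010001 popcount=3 -> skip
r=82=1010010 popcount=3 -> skip
r=83=1010011 popcount=4 -> KEEP
r=84=1010100 popcount=3 -> skip
r=85=1010101 popcount=4 -> KEEP
r=86=1010110 popcount=4 -> KEEP
Kept rows: 39 43 45 46 51 53 54 57 58 60 71 75 77 78 83 85 86

Answer: 39 43 45 46 51 53 54 57 58 60 71 75 77 78 83 85 86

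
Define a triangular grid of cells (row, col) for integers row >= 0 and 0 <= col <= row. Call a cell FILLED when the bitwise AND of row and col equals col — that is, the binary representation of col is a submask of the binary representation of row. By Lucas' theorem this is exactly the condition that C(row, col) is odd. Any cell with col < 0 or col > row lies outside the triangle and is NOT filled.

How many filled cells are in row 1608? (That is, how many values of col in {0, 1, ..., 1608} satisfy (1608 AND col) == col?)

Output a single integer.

Answer: 16

Derivation:
1608 in binary = 11001001000
popcount(1608) = number of 1-bits in 11001001000 = 4
A col c satisfies (1608 AND c) == c iff every set bit of c is also set in 1608; each of the 4 set bits of 1608 can independently be on or off in c.
count = 2^4 = 16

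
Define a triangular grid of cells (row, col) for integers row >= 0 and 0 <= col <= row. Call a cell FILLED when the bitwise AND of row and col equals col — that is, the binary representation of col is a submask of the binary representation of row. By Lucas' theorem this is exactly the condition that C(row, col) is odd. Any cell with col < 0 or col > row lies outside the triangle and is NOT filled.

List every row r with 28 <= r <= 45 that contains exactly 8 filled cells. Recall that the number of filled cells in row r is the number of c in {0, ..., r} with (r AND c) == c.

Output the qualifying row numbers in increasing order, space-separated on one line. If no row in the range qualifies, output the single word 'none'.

Answer: 28 35 37 38 41 42 44

Derivation:
Row r has 2^popcount(r) filled cells, so we need popcount(r) = log2(8) = 3.
Scan r = 28..45 and keep those with exactly 3 one-bits:
r=28=11100 popcount=3 -> KEEP
r=29=11101 popcount=4 -> skip
r=30=11110 popcount=4 -> skip
r=31=11111 popcount=5 -> skip
r=32=100000 popcount=1 -> skip
r=33=100001 popcount=2 -> skip
r=34=100010 popcount=2 -> skip
r=35=100011 popcount=3 -> KEEP
r=36=100100 popcount=2 -> skip
r=37=100101 popcount=3 -> KEEP
r=38=100110 popcount=3 -> KEEP
r=39=100111 popcount=4 -> skip
r=40=101000 popcount=2 -> skip
r=41=101001 popcount=3 -> KEEP
r=42=101010 popcount=3 -> KEEP
r=43=101011 popcount=4 -> skip
r=44=101100 popcount=3 -> KEEP
r=45=101101 popcount=4 -> skip
Kept rows: 28 35 37 38 41 42 44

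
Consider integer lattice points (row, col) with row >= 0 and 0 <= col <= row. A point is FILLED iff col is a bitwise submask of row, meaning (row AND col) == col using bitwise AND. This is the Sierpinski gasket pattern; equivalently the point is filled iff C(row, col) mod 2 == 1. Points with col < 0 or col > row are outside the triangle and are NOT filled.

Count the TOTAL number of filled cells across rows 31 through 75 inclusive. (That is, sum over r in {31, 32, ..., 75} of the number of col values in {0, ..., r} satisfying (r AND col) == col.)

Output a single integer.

Answer: 608

Derivation:
r31=11111 pc5: +32 =32
r32=100000 pc1: +2 =34
r33=100001 pc2: +4 =38
r34=100010 pc2: +4 =42
r35=100011 pc3: +8 =50
r36=100100 pc2: +4 =54
r37=100101 pc3: +8 =62
r38=100110 pc3: +8 =70
r39=100111 pc4: +16 =86
r40=101000 pc2: +4 =90
r41=101001 pc3: +8 =98
r42=101010 pc3: +8 =106
r43=101011 pc4: +16 =122
r44=101100 pc3: +8 =130
r45=101101 pc4: +16 =146
r46=101110 pc4: +16 =162
r47=101111 pc5: +32 =194
r48=110000 pc2: +4 =198
r49=110001 pc3: +8 =206
r50=110010 pc3: +8 =214
r51=110011 pc4: +16 =230
r52=110100 pc3: +8 =238
r53=110101 pc4: +16 =254
r54=110110 pc4: +16 =270
r55=110111 pc5: +32 =302
r56=111000 pc3: +8 =310
r57=111001 pc4: +16 =326
r58=111010 pc4: +16 =342
r59=111011 pc5: +32 =374
r60=111100 pc4: +16 =390
r61=111101 pc5: +32 =422
r62=111110 pc5: +32 =454
r63=111111 pc6: +64 =518
r64=1000000 pc1: +2 =520
r65=1000001 pc2: +4 =524
r66=1000010 pc2: +4 =528
r67=1000011 pc3: +8 =536
r68=1000100 pc2: +4 =540
r69=1000101 pc3: +8 =548
r70=1000110 pc3: +8 =556
r71=1000111 pc4: +16 =572
r72=1001000 pc2: +4 =576
r73=1001001 pc3: +8 =584
r74=1001010 pc3: +8 =592
r75=1001011 pc4: +16 =608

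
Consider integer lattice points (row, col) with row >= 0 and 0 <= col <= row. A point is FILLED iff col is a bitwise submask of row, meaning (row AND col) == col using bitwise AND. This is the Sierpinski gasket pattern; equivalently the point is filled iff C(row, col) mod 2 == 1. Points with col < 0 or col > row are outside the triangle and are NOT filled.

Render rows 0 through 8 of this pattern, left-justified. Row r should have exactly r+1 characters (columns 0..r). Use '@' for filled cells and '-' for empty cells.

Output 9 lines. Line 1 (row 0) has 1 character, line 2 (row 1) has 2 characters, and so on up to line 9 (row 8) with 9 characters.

Answer: @
@@
@-@
@@@@
@---@
@@--@@
@-@-@-@
@@@@@@@@
@-------@

Derivation:
r0=0: @
r1=1: @@
r2=10: @-@
r3=11: @@@@
r4=100: @---@
r5=101: @@--@@
r6=110: @-@-@-@
r7=111: @@@@@@@@
r8=1000: @-------@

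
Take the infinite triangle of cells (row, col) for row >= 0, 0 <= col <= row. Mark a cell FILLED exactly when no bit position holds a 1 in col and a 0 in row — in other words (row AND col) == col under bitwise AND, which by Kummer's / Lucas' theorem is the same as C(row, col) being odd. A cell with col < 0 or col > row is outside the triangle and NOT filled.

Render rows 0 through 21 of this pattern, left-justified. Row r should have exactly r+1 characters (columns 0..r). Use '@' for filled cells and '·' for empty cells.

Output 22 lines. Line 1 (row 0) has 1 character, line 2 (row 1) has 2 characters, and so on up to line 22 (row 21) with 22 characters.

Answer: @
@@
@·@
@@@@
@···@
@@··@@
@·@·@·@
@@@@@@@@
@·······@
@@······@@
@·@·····@·@
@@@@····@@@@
@···@···@···@
@@··@@··@@··@@
@·@·@·@·@·@·@·@
@@@@@@@@@@@@@@@@
@···············@
@@··············@@
@·@·············@·@
@@@@············@@@@
@···@···········@···@
@@··@@··········@@··@@

Derivation:
r0=0: @
r1=1: @@
r2=10: @·@
r3=11: @@@@
r4=100: @···@
r5=101: @@··@@
r6=110: @·@·@·@
r7=111: @@@@@@@@
r8=1000: @·······@
r9=1001: @@······@@
r10=1010: @·@·····@·@
r11=1011: @@@@····@@@@
r12=1100: @···@···@···@
r13=1101: @@··@@··@@··@@
r14=1110: @·@·@·@·@·@·@·@
r15=1111: @@@@@@@@@@@@@@@@
r16=10000: @···············@
r17=10001: @@··············@@
r18=10010: @·@·············@·@
r19=10011: @@@@············@@@@
r20=10100: @···@···········@···@
r21=10101: @@··@@··········@@··@@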